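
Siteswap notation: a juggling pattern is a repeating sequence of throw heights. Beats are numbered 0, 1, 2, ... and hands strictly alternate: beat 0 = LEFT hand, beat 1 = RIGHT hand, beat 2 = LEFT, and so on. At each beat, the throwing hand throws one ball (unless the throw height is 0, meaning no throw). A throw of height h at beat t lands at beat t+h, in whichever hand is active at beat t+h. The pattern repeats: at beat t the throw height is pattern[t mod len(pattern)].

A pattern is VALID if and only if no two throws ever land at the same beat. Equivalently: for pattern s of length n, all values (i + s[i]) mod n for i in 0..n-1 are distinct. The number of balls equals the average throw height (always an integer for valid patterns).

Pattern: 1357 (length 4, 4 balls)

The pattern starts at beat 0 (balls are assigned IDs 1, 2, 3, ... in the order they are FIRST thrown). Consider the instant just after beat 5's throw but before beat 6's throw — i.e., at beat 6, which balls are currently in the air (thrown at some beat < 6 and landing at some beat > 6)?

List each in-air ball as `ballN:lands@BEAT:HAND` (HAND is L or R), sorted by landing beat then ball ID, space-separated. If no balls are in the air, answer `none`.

Answer: ball2:lands@7:R ball1:lands@8:L ball3:lands@10:L

Derivation:
Beat 0 (L): throw ball1 h=1 -> lands@1:R; in-air after throw: [b1@1:R]
Beat 1 (R): throw ball1 h=3 -> lands@4:L; in-air after throw: [b1@4:L]
Beat 2 (L): throw ball2 h=5 -> lands@7:R; in-air after throw: [b1@4:L b2@7:R]
Beat 3 (R): throw ball3 h=7 -> lands@10:L; in-air after throw: [b1@4:L b2@7:R b3@10:L]
Beat 4 (L): throw ball1 h=1 -> lands@5:R; in-air after throw: [b1@5:R b2@7:R b3@10:L]
Beat 5 (R): throw ball1 h=3 -> lands@8:L; in-air after throw: [b2@7:R b1@8:L b3@10:L]
Beat 6 (L): throw ball4 h=5 -> lands@11:R; in-air after throw: [b2@7:R b1@8:L b3@10:L b4@11:R]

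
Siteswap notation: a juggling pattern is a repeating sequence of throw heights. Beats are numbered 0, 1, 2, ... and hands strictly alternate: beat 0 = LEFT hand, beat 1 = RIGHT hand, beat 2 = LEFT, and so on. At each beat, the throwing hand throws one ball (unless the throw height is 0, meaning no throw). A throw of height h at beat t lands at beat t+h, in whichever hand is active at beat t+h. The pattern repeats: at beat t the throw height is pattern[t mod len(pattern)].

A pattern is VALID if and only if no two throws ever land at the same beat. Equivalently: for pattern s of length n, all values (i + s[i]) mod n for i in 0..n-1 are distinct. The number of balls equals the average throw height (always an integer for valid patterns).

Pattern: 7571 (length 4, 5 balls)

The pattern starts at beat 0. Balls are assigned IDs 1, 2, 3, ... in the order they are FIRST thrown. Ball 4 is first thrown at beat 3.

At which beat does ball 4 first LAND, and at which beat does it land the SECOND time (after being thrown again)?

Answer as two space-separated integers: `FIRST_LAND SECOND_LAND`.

Answer: 4 11

Derivation:
Beat 0 (L): throw ball1 h=7 -> lands@7:R; in-air after throw: [b1@7:R]
Beat 1 (R): throw ball2 h=5 -> lands@6:L; in-air after throw: [b2@6:L b1@7:R]
Beat 2 (L): throw ball3 h=7 -> lands@9:R; in-air after throw: [b2@6:L b1@7:R b3@9:R]
Beat 3 (R): throw ball4 h=1 -> lands@4:L; in-air after throw: [b4@4:L b2@6:L b1@7:R b3@9:R]
Beat 4 (L): throw ball4 h=7 -> lands@11:R; in-air after throw: [b2@6:L b1@7:R b3@9:R b4@11:R]
Beat 5 (R): throw ball5 h=5 -> lands@10:L; in-air after throw: [b2@6:L b1@7:R b3@9:R b5@10:L b4@11:R]
Beat 6 (L): throw ball2 h=7 -> lands@13:R; in-air after throw: [b1@7:R b3@9:R b5@10:L b4@11:R b2@13:R]
Beat 7 (R): throw ball1 h=1 -> lands@8:L; in-air after throw: [b1@8:L b3@9:R b5@10:L b4@11:R b2@13:R]
Beat 8 (L): throw ball1 h=7 -> lands@15:R; in-air after throw: [b3@9:R b5@10:L b4@11:R b2@13:R b1@15:R]
Beat 9 (R): throw ball3 h=5 -> lands@14:L; in-air after throw: [b5@10:L b4@11:R b2@13:R b3@14:L b1@15:R]
Beat 10 (L): throw ball5 h=7 -> lands@17:R; in-air after throw: [b4@11:R b2@13:R b3@14:L b1@15:R b5@17:R]
Beat 11 (R): throw ball4 h=1 -> lands@12:L; in-air after throw: [b4@12:L b2@13:R b3@14:L b1@15:R b5@17:R]
Ball 4: thrown@3 h=1 -> first land @4; rethrown@4 h=7 -> second land @11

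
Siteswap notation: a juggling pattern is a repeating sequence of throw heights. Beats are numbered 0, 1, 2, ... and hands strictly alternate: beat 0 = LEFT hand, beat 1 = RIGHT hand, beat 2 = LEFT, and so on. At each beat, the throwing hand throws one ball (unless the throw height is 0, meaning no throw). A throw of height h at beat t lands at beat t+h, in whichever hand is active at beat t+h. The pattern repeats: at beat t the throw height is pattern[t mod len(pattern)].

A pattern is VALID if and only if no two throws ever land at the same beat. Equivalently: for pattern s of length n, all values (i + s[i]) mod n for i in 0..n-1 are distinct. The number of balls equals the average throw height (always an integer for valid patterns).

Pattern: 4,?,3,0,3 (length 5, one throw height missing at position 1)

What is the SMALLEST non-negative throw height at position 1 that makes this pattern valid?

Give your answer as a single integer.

i=0: (0 + 4) mod 5 = 4
i=1: s[i]=? (unknown)
i=2: (2 + 3) mod 5 = 0
i=3: (3 + 0) mod 5 = 3
i=4: (4 + 3) mod 5 = 2
Known residues: [0, 2, 3, 4]; need a permutation of 0..4, so missing residue r = 1
Need (1 + s) mod 5 = 1; smallest s = (1 - 1) mod 5 = 0

Answer: 0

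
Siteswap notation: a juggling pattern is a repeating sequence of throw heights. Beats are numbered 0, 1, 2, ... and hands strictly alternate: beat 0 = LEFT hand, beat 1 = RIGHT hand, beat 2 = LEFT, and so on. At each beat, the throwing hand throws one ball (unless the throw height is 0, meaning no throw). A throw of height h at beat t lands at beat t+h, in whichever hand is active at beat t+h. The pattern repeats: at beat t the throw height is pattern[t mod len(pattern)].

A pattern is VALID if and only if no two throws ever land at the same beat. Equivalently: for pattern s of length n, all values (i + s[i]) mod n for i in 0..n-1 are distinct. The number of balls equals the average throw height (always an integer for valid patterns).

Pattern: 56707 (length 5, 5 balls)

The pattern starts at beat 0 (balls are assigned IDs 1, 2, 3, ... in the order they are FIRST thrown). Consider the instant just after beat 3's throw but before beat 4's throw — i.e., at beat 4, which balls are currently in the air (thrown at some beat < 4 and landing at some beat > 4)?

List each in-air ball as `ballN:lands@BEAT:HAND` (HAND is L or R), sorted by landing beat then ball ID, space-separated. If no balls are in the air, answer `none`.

Answer: ball1:lands@5:R ball2:lands@7:R ball3:lands@9:R

Derivation:
Beat 0 (L): throw ball1 h=5 -> lands@5:R; in-air after throw: [b1@5:R]
Beat 1 (R): throw ball2 h=6 -> lands@7:R; in-air after throw: [b1@5:R b2@7:R]
Beat 2 (L): throw ball3 h=7 -> lands@9:R; in-air after throw: [b1@5:R b2@7:R b3@9:R]
Beat 4 (L): throw ball4 h=7 -> lands@11:R; in-air after throw: [b1@5:R b2@7:R b3@9:R b4@11:R]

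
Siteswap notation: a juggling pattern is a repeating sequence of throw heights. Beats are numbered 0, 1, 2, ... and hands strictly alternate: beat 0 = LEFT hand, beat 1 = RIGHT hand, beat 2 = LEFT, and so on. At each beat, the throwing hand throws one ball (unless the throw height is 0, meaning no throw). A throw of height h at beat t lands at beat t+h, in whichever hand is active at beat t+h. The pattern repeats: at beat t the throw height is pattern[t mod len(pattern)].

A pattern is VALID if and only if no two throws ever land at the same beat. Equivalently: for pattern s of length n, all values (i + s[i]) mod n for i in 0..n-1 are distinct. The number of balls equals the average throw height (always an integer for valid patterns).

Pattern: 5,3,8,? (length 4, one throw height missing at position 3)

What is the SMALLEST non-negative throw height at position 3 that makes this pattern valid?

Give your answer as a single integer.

i=0: (0 + 5) mod 4 = 1
i=1: (1 + 3) mod 4 = 0
i=2: (2 + 8) mod 4 = 2
i=3: s[i]=? (unknown)
Known residues: [0, 1, 2]; need a permutation of 0..3, so missing residue r = 3
Need (3 + s) mod 4 = 3; smallest s = (3 - 3) mod 4 = 0

Answer: 0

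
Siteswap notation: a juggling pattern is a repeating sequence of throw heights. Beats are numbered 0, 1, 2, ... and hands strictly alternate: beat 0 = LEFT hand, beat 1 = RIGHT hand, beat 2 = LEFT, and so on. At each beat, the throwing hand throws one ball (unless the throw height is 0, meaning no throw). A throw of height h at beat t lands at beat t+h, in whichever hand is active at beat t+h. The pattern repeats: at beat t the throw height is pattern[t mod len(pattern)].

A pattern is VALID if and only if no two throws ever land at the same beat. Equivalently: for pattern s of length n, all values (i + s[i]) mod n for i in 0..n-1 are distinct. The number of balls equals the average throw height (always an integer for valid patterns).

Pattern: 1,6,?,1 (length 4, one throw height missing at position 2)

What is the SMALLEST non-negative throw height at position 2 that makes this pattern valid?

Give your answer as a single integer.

i=0: (0 + 1) mod 4 = 1
i=1: (1 + 6) mod 4 = 3
i=2: s[i]=? (unknown)
i=3: (3 + 1) mod 4 = 0
Known residues: [0, 1, 3]; need a permutation of 0..3, so missing residue r = 2
Need (2 + s) mod 4 = 2; smallest s = (2 - 2) mod 4 = 0

Answer: 0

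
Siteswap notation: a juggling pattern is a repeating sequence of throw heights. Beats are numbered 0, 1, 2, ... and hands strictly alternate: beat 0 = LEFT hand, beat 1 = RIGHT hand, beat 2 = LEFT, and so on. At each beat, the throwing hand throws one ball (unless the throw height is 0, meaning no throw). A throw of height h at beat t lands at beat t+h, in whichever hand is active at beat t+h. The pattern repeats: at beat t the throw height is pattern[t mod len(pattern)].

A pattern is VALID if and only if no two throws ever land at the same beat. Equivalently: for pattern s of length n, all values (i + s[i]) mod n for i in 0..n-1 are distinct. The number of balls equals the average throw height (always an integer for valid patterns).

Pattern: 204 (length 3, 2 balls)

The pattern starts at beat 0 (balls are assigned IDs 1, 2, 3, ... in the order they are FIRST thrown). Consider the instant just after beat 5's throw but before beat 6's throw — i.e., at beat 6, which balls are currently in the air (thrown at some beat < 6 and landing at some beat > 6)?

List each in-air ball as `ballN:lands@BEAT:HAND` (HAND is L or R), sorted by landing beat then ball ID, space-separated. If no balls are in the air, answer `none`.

Answer: ball2:lands@9:R

Derivation:
Beat 0 (L): throw ball1 h=2 -> lands@2:L; in-air after throw: [b1@2:L]
Beat 2 (L): throw ball1 h=4 -> lands@6:L; in-air after throw: [b1@6:L]
Beat 3 (R): throw ball2 h=2 -> lands@5:R; in-air after throw: [b2@5:R b1@6:L]
Beat 5 (R): throw ball2 h=4 -> lands@9:R; in-air after throw: [b1@6:L b2@9:R]
Beat 6 (L): throw ball1 h=2 -> lands@8:L; in-air after throw: [b1@8:L b2@9:R]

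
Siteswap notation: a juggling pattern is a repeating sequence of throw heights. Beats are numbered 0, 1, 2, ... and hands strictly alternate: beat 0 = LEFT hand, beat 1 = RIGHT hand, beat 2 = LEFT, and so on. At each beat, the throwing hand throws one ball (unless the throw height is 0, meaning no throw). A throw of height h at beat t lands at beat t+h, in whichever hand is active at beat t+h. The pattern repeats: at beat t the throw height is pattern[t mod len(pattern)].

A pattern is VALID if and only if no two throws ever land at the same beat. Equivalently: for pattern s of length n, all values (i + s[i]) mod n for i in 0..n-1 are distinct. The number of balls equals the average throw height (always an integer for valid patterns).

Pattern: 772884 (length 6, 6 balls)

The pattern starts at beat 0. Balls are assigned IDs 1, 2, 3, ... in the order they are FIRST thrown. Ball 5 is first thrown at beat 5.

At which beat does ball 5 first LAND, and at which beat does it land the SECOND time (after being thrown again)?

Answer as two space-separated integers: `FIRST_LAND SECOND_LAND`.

Beat 0 (L): throw ball1 h=7 -> lands@7:R; in-air after throw: [b1@7:R]
Beat 1 (R): throw ball2 h=7 -> lands@8:L; in-air after throw: [b1@7:R b2@8:L]
Beat 2 (L): throw ball3 h=2 -> lands@4:L; in-air after throw: [b3@4:L b1@7:R b2@8:L]
Beat 3 (R): throw ball4 h=8 -> lands@11:R; in-air after throw: [b3@4:L b1@7:R b2@8:L b4@11:R]
Beat 4 (L): throw ball3 h=8 -> lands@12:L; in-air after throw: [b1@7:R b2@8:L b4@11:R b3@12:L]
Beat 5 (R): throw ball5 h=4 -> lands@9:R; in-air after throw: [b1@7:R b2@8:L b5@9:R b4@11:R b3@12:L]
Beat 6 (L): throw ball6 h=7 -> lands@13:R; in-air after throw: [b1@7:R b2@8:L b5@9:R b4@11:R b3@12:L b6@13:R]
Beat 7 (R): throw ball1 h=7 -> lands@14:L; in-air after throw: [b2@8:L b5@9:R b4@11:R b3@12:L b6@13:R b1@14:L]
Beat 8 (L): throw ball2 h=2 -> lands@10:L; in-air after throw: [b5@9:R b2@10:L b4@11:R b3@12:L b6@13:R b1@14:L]
Beat 9 (R): throw ball5 h=8 -> lands@17:R; in-air after throw: [b2@10:L b4@11:R b3@12:L b6@13:R b1@14:L b5@17:R]
Beat 10 (L): throw ball2 h=8 -> lands@18:L; in-air after throw: [b4@11:R b3@12:L b6@13:R b1@14:L b5@17:R b2@18:L]
Beat 11 (R): throw ball4 h=4 -> lands@15:R; in-air after throw: [b3@12:L b6@13:R b1@14:L b4@15:R b5@17:R b2@18:L]
Beat 12 (L): throw ball3 h=7 -> lands@19:R; in-air after throw: [b6@13:R b1@14:L b4@15:R b5@17:R b2@18:L b3@19:R]
Beat 13 (R): throw ball6 h=7 -> lands@20:L; in-air after throw: [b1@14:L b4@15:R b5@17:R b2@18:L b3@19:R b6@20:L]
Beat 14 (L): throw ball1 h=2 -> lands@16:L; in-air after throw: [b4@15:R b1@16:L b5@17:R b2@18:L b3@19:R b6@20:L]
Beat 15 (R): throw ball4 h=8 -> lands@23:R; in-air after throw: [b1@16:L b5@17:R b2@18:L b3@19:R b6@20:L b4@23:R]
Beat 16 (L): throw ball1 h=8 -> lands@24:L; in-air after throw: [b5@17:R b2@18:L b3@19:R b6@20:L b4@23:R b1@24:L]
Beat 17 (R): throw ball5 h=4 -> lands@21:R; in-air after throw: [b2@18:L b3@19:R b6@20:L b5@21:R b4@23:R b1@24:L]
Ball 5: thrown@5 h=4 -> first land @9; rethrown@9 h=8 -> second land @17

Answer: 9 17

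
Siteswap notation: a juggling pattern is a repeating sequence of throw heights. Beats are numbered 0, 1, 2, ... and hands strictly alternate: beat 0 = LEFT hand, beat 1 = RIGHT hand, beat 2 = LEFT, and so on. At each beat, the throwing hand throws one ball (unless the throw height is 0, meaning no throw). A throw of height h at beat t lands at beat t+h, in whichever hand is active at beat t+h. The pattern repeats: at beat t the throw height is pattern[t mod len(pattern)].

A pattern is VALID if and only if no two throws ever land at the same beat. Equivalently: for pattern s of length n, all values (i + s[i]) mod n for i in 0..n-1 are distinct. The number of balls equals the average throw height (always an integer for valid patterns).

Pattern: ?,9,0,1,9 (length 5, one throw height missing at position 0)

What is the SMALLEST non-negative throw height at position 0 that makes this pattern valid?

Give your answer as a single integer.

Answer: 1

Derivation:
i=0: s[i]=? (unknown)
i=1: (1 + 9) mod 5 = 0
i=2: (2 + 0) mod 5 = 2
i=3: (3 + 1) mod 5 = 4
i=4: (4 + 9) mod 5 = 3
Known residues: [0, 2, 3, 4]; need a permutation of 0..4, so missing residue r = 1
Need (0 + s) mod 5 = 1; smallest s = (1 - 0) mod 5 = 1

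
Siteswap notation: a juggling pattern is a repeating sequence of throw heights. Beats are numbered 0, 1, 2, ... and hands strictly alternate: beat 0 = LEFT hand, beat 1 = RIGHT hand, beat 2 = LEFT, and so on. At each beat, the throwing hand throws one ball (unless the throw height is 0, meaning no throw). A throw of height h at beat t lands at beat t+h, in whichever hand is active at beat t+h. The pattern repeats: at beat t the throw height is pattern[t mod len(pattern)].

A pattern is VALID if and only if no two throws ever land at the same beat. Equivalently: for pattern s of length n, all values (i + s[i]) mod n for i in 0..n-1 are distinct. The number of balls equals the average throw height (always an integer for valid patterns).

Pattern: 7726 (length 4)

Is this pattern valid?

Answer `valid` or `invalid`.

Answer: invalid

Derivation:
i=0: (i + s[i]) mod n = (0 + 7) mod 4 = 3
i=1: (i + s[i]) mod n = (1 + 7) mod 4 = 0
i=2: (i + s[i]) mod n = (2 + 2) mod 4 = 0
i=3: (i + s[i]) mod n = (3 + 6) mod 4 = 1
Residues: [3, 0, 0, 1], distinct: False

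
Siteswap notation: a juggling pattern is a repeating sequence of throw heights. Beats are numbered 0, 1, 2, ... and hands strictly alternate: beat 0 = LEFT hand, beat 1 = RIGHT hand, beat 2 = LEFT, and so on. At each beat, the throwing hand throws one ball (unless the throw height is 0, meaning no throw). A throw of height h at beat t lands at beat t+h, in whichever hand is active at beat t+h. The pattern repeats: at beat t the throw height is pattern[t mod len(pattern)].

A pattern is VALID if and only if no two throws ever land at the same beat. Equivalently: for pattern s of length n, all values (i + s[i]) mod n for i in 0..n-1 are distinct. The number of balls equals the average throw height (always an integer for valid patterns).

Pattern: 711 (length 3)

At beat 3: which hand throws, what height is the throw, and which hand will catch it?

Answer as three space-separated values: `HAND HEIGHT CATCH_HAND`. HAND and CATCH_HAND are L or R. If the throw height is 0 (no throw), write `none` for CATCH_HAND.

Answer: R 7 L

Derivation:
Beat 3: 3 mod 2 = 1, so hand = R
Throw height = pattern[3 mod 3] = pattern[0] = 7
Lands at beat 3+7=10, 10 mod 2 = 0, so catch hand = L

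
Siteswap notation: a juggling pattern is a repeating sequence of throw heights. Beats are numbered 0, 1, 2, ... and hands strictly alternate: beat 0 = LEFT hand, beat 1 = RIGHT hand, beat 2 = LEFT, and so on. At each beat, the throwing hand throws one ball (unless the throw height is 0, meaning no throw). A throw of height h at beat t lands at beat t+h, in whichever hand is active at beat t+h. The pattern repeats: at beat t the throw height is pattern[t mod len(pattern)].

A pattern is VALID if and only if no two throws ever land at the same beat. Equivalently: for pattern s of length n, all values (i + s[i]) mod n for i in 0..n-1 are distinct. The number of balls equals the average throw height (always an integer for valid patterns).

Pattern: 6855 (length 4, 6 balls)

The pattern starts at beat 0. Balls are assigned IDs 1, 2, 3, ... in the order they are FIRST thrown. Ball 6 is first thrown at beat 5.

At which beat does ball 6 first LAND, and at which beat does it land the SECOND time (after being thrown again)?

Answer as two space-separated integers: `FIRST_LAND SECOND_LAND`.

Answer: 13 21

Derivation:
Beat 0 (L): throw ball1 h=6 -> lands@6:L; in-air after throw: [b1@6:L]
Beat 1 (R): throw ball2 h=8 -> lands@9:R; in-air after throw: [b1@6:L b2@9:R]
Beat 2 (L): throw ball3 h=5 -> lands@7:R; in-air after throw: [b1@6:L b3@7:R b2@9:R]
Beat 3 (R): throw ball4 h=5 -> lands@8:L; in-air after throw: [b1@6:L b3@7:R b4@8:L b2@9:R]
Beat 4 (L): throw ball5 h=6 -> lands@10:L; in-air after throw: [b1@6:L b3@7:R b4@8:L b2@9:R b5@10:L]
Beat 5 (R): throw ball6 h=8 -> lands@13:R; in-air after throw: [b1@6:L b3@7:R b4@8:L b2@9:R b5@10:L b6@13:R]
Beat 6 (L): throw ball1 h=5 -> lands@11:R; in-air after throw: [b3@7:R b4@8:L b2@9:R b5@10:L b1@11:R b6@13:R]
Beat 7 (R): throw ball3 h=5 -> lands@12:L; in-air after throw: [b4@8:L b2@9:R b5@10:L b1@11:R b3@12:L b6@13:R]
Beat 8 (L): throw ball4 h=6 -> lands@14:L; in-air after throw: [b2@9:R b5@10:L b1@11:R b3@12:L b6@13:R b4@14:L]
Beat 9 (R): throw ball2 h=8 -> lands@17:R; in-air after throw: [b5@10:L b1@11:R b3@12:L b6@13:R b4@14:L b2@17:R]
Beat 10 (L): throw ball5 h=5 -> lands@15:R; in-air after throw: [b1@11:R b3@12:L b6@13:R b4@14:L b5@15:R b2@17:R]
Beat 11 (R): throw ball1 h=5 -> lands@16:L; in-air after throw: [b3@12:L b6@13:R b4@14:L b5@15:R b1@16:L b2@17:R]
Beat 12 (L): throw ball3 h=6 -> lands@18:L; in-air after throw: [b6@13:R b4@14:L b5@15:R b1@16:L b2@17:R b3@18:L]
Beat 13 (R): throw ball6 h=8 -> lands@21:R; in-air after throw: [b4@14:L b5@15:R b1@16:L b2@17:R b3@18:L b6@21:R]
Ball 6: thrown@5 h=8 -> first land @13; rethrown@13 h=8 -> second land @21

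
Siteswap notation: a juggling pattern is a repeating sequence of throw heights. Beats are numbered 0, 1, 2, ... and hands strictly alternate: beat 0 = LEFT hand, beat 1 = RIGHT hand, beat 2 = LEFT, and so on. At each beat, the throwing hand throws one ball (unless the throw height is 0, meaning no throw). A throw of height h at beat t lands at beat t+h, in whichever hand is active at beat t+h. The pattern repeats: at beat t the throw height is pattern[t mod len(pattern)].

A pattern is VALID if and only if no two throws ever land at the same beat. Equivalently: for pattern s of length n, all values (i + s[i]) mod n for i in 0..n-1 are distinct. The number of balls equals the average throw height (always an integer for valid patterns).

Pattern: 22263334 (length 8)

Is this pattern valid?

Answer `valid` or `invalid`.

Answer: invalid

Derivation:
i=0: (i + s[i]) mod n = (0 + 2) mod 8 = 2
i=1: (i + s[i]) mod n = (1 + 2) mod 8 = 3
i=2: (i + s[i]) mod n = (2 + 2) mod 8 = 4
i=3: (i + s[i]) mod n = (3 + 6) mod 8 = 1
i=4: (i + s[i]) mod n = (4 + 3) mod 8 = 7
i=5: (i + s[i]) mod n = (5 + 3) mod 8 = 0
i=6: (i + s[i]) mod n = (6 + 3) mod 8 = 1
i=7: (i + s[i]) mod n = (7 + 4) mod 8 = 3
Residues: [2, 3, 4, 1, 7, 0, 1, 3], distinct: False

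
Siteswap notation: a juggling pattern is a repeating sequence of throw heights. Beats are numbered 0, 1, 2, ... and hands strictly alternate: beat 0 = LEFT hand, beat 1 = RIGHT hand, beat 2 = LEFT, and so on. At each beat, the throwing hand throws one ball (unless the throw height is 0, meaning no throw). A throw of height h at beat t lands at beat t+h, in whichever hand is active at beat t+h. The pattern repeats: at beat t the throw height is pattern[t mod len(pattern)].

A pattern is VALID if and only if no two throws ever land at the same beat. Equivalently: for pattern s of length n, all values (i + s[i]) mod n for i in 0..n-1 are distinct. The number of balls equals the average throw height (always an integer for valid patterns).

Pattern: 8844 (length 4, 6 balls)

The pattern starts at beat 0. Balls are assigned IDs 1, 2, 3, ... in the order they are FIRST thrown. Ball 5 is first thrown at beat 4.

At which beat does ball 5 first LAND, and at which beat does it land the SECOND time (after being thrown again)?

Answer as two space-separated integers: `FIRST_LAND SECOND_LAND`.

Answer: 12 20

Derivation:
Beat 0 (L): throw ball1 h=8 -> lands@8:L; in-air after throw: [b1@8:L]
Beat 1 (R): throw ball2 h=8 -> lands@9:R; in-air after throw: [b1@8:L b2@9:R]
Beat 2 (L): throw ball3 h=4 -> lands@6:L; in-air after throw: [b3@6:L b1@8:L b2@9:R]
Beat 3 (R): throw ball4 h=4 -> lands@7:R; in-air after throw: [b3@6:L b4@7:R b1@8:L b2@9:R]
Beat 4 (L): throw ball5 h=8 -> lands@12:L; in-air after throw: [b3@6:L b4@7:R b1@8:L b2@9:R b5@12:L]
Beat 5 (R): throw ball6 h=8 -> lands@13:R; in-air after throw: [b3@6:L b4@7:R b1@8:L b2@9:R b5@12:L b6@13:R]
Beat 6 (L): throw ball3 h=4 -> lands@10:L; in-air after throw: [b4@7:R b1@8:L b2@9:R b3@10:L b5@12:L b6@13:R]
Beat 7 (R): throw ball4 h=4 -> lands@11:R; in-air after throw: [b1@8:L b2@9:R b3@10:L b4@11:R b5@12:L b6@13:R]
Beat 8 (L): throw ball1 h=8 -> lands@16:L; in-air after throw: [b2@9:R b3@10:L b4@11:R b5@12:L b6@13:R b1@16:L]
Beat 9 (R): throw ball2 h=8 -> lands@17:R; in-air after throw: [b3@10:L b4@11:R b5@12:L b6@13:R b1@16:L b2@17:R]
Beat 10 (L): throw ball3 h=4 -> lands@14:L; in-air after throw: [b4@11:R b5@12:L b6@13:R b3@14:L b1@16:L b2@17:R]
Beat 11 (R): throw ball4 h=4 -> lands@15:R; in-air after throw: [b5@12:L b6@13:R b3@14:L b4@15:R b1@16:L b2@17:R]
Beat 12 (L): throw ball5 h=8 -> lands@20:L; in-air after throw: [b6@13:R b3@14:L b4@15:R b1@16:L b2@17:R b5@20:L]
Beat 13 (R): throw ball6 h=8 -> lands@21:R; in-air after throw: [b3@14:L b4@15:R b1@16:L b2@17:R b5@20:L b6@21:R]
Beat 14 (L): throw ball3 h=4 -> lands@18:L; in-air after throw: [b4@15:R b1@16:L b2@17:R b3@18:L b5@20:L b6@21:R]
Beat 15 (R): throw ball4 h=4 -> lands@19:R; in-air after throw: [b1@16:L b2@17:R b3@18:L b4@19:R b5@20:L b6@21:R]
Beat 16 (L): throw ball1 h=8 -> lands@24:L; in-air after throw: [b2@17:R b3@18:L b4@19:R b5@20:L b6@21:R b1@24:L]
Beat 17 (R): throw ball2 h=8 -> lands@25:R; in-air after throw: [b3@18:L b4@19:R b5@20:L b6@21:R b1@24:L b2@25:R]
Beat 18 (L): throw ball3 h=4 -> lands@22:L; in-air after throw: [b4@19:R b5@20:L b6@21:R b3@22:L b1@24:L b2@25:R]
Beat 19 (R): throw ball4 h=4 -> lands@23:R; in-air after throw: [b5@20:L b6@21:R b3@22:L b4@23:R b1@24:L b2@25:R]
Ball 5: thrown@4 h=8 -> first land @12; rethrown@12 h=8 -> second land @20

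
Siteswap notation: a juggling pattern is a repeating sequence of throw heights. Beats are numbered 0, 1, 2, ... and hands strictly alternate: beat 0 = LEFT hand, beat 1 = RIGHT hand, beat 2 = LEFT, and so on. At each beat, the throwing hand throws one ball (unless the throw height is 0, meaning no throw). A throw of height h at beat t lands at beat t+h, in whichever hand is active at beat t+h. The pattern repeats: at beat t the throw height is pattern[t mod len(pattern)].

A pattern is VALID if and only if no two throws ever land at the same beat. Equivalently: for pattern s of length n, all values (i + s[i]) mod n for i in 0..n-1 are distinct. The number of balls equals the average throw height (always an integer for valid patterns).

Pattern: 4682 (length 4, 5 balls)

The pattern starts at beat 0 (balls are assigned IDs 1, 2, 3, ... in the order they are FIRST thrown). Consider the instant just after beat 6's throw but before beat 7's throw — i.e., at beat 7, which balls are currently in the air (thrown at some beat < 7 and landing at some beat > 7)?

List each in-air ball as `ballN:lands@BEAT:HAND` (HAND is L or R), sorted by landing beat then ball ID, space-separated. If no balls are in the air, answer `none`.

Answer: ball1:lands@8:L ball3:lands@10:L ball4:lands@11:R ball5:lands@14:L

Derivation:
Beat 0 (L): throw ball1 h=4 -> lands@4:L; in-air after throw: [b1@4:L]
Beat 1 (R): throw ball2 h=6 -> lands@7:R; in-air after throw: [b1@4:L b2@7:R]
Beat 2 (L): throw ball3 h=8 -> lands@10:L; in-air after throw: [b1@4:L b2@7:R b3@10:L]
Beat 3 (R): throw ball4 h=2 -> lands@5:R; in-air after throw: [b1@4:L b4@5:R b2@7:R b3@10:L]
Beat 4 (L): throw ball1 h=4 -> lands@8:L; in-air after throw: [b4@5:R b2@7:R b1@8:L b3@10:L]
Beat 5 (R): throw ball4 h=6 -> lands@11:R; in-air after throw: [b2@7:R b1@8:L b3@10:L b4@11:R]
Beat 6 (L): throw ball5 h=8 -> lands@14:L; in-air after throw: [b2@7:R b1@8:L b3@10:L b4@11:R b5@14:L]
Beat 7 (R): throw ball2 h=2 -> lands@9:R; in-air after throw: [b1@8:L b2@9:R b3@10:L b4@11:R b5@14:L]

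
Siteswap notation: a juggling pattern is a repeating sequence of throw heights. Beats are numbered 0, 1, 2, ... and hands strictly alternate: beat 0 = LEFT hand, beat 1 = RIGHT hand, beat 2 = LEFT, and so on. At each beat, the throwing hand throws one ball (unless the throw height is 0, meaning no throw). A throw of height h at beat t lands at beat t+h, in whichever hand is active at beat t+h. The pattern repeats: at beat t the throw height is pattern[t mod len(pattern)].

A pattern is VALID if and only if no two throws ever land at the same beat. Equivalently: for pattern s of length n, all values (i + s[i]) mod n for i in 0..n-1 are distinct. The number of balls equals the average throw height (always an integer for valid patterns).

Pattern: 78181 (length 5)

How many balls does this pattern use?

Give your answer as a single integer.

Answer: 5

Derivation:
Pattern = [7, 8, 1, 8, 1], length n = 5
  position 0: throw height = 7, running sum = 7
  position 1: throw height = 8, running sum = 15
  position 2: throw height = 1, running sum = 16
  position 3: throw height = 8, running sum = 24
  position 4: throw height = 1, running sum = 25
Total sum = 25; balls = sum / n = 25 / 5 = 5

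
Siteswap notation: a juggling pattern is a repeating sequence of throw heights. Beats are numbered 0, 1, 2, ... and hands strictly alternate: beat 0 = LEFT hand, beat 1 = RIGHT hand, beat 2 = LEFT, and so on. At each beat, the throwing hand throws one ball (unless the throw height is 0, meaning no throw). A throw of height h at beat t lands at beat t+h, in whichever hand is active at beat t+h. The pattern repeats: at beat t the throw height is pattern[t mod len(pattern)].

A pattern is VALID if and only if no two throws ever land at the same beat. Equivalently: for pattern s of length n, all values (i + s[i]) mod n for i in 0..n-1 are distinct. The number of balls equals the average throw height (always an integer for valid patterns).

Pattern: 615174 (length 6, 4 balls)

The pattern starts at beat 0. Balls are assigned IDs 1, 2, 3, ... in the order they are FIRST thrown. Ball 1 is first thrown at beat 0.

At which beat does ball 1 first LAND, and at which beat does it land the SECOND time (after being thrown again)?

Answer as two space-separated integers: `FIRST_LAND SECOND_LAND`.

Answer: 6 12

Derivation:
Beat 0 (L): throw ball1 h=6 -> lands@6:L; in-air after throw: [b1@6:L]
Beat 1 (R): throw ball2 h=1 -> lands@2:L; in-air after throw: [b2@2:L b1@6:L]
Beat 2 (L): throw ball2 h=5 -> lands@7:R; in-air after throw: [b1@6:L b2@7:R]
Beat 3 (R): throw ball3 h=1 -> lands@4:L; in-air after throw: [b3@4:L b1@6:L b2@7:R]
Beat 4 (L): throw ball3 h=7 -> lands@11:R; in-air after throw: [b1@6:L b2@7:R b3@11:R]
Beat 5 (R): throw ball4 h=4 -> lands@9:R; in-air after throw: [b1@6:L b2@7:R b4@9:R b3@11:R]
Beat 6 (L): throw ball1 h=6 -> lands@12:L; in-air after throw: [b2@7:R b4@9:R b3@11:R b1@12:L]
Beat 7 (R): throw ball2 h=1 -> lands@8:L; in-air after throw: [b2@8:L b4@9:R b3@11:R b1@12:L]
Beat 8 (L): throw ball2 h=5 -> lands@13:R; in-air after throw: [b4@9:R b3@11:R b1@12:L b2@13:R]
Beat 9 (R): throw ball4 h=1 -> lands@10:L; in-air after throw: [b4@10:L b3@11:R b1@12:L b2@13:R]
Beat 10 (L): throw ball4 h=7 -> lands@17:R; in-air after throw: [b3@11:R b1@12:L b2@13:R b4@17:R]
Beat 11 (R): throw ball3 h=4 -> lands@15:R; in-air after throw: [b1@12:L b2@13:R b3@15:R b4@17:R]
Beat 12 (L): throw ball1 h=6 -> lands@18:L; in-air after throw: [b2@13:R b3@15:R b4@17:R b1@18:L]
Ball 1: thrown@0 h=6 -> first land @6; rethrown@6 h=6 -> second land @12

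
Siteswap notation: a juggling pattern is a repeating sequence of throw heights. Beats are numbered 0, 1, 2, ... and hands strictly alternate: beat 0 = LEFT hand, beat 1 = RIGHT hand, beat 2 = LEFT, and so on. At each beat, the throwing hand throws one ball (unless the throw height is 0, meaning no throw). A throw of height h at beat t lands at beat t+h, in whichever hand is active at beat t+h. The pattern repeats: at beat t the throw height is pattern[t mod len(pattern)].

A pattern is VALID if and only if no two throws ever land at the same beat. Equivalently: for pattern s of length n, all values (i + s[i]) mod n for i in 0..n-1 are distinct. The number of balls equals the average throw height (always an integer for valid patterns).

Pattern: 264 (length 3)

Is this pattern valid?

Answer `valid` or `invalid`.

i=0: (i + s[i]) mod n = (0 + 2) mod 3 = 2
i=1: (i + s[i]) mod n = (1 + 6) mod 3 = 1
i=2: (i + s[i]) mod n = (2 + 4) mod 3 = 0
Residues: [2, 1, 0], distinct: True

Answer: valid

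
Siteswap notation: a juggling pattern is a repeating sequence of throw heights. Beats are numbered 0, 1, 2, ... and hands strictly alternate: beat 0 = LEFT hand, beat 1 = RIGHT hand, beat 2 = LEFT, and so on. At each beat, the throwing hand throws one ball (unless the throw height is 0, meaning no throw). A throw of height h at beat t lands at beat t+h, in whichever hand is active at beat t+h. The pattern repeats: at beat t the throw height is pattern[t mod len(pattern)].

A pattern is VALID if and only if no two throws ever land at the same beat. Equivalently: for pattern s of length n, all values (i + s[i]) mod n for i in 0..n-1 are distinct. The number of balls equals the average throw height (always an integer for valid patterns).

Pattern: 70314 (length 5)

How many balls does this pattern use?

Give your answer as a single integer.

Pattern = [7, 0, 3, 1, 4], length n = 5
  position 0: throw height = 7, running sum = 7
  position 1: throw height = 0, running sum = 7
  position 2: throw height = 3, running sum = 10
  position 3: throw height = 1, running sum = 11
  position 4: throw height = 4, running sum = 15
Total sum = 15; balls = sum / n = 15 / 5 = 3

Answer: 3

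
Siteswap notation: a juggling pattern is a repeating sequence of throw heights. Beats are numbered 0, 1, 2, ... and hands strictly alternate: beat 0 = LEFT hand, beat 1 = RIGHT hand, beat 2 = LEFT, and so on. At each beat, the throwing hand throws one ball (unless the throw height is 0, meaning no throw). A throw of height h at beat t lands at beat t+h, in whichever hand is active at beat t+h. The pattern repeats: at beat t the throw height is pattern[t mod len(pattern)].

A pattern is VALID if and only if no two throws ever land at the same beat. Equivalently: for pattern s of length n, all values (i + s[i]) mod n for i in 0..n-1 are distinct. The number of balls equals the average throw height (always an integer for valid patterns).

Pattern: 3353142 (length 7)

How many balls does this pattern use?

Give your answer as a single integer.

Pattern = [3, 3, 5, 3, 1, 4, 2], length n = 7
  position 0: throw height = 3, running sum = 3
  position 1: throw height = 3, running sum = 6
  position 2: throw height = 5, running sum = 11
  position 3: throw height = 3, running sum = 14
  position 4: throw height = 1, running sum = 15
  position 5: throw height = 4, running sum = 19
  position 6: throw height = 2, running sum = 21
Total sum = 21; balls = sum / n = 21 / 7 = 3

Answer: 3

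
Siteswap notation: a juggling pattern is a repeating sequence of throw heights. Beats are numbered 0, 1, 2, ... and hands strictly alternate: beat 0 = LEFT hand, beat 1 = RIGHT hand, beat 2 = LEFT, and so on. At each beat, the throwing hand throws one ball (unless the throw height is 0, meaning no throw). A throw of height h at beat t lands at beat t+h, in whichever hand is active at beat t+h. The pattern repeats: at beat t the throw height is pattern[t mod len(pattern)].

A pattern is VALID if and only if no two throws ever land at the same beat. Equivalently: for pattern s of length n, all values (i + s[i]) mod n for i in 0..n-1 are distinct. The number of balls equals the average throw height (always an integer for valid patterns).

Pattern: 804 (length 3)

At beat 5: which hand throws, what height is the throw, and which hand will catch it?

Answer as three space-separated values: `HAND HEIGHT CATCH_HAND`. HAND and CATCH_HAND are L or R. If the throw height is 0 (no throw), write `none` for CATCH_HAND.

Beat 5: 5 mod 2 = 1, so hand = R
Throw height = pattern[5 mod 3] = pattern[2] = 4
Lands at beat 5+4=9, 9 mod 2 = 1, so catch hand = R

Answer: R 4 R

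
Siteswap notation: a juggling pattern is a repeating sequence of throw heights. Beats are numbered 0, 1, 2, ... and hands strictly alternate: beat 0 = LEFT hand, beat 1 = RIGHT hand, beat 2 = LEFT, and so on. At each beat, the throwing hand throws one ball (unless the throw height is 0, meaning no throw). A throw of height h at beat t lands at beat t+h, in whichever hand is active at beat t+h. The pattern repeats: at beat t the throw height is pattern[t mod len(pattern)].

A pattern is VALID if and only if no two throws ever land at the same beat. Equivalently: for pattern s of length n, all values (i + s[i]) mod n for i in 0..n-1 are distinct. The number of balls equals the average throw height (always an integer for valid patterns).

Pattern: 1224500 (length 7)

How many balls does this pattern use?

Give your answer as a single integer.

Answer: 2

Derivation:
Pattern = [1, 2, 2, 4, 5, 0, 0], length n = 7
  position 0: throw height = 1, running sum = 1
  position 1: throw height = 2, running sum = 3
  position 2: throw height = 2, running sum = 5
  position 3: throw height = 4, running sum = 9
  position 4: throw height = 5, running sum = 14
  position 5: throw height = 0, running sum = 14
  position 6: throw height = 0, running sum = 14
Total sum = 14; balls = sum / n = 14 / 7 = 2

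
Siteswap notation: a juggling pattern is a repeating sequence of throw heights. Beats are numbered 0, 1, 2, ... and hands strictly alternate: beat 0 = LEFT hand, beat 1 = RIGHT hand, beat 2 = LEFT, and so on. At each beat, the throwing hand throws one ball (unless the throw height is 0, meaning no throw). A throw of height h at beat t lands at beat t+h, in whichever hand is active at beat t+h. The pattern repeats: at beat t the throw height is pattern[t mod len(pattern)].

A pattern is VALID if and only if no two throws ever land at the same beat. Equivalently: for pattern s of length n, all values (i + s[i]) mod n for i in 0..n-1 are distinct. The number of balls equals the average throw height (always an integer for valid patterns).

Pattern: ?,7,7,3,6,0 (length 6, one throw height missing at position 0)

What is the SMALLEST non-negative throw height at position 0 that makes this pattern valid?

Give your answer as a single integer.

Answer: 1

Derivation:
i=0: s[i]=? (unknown)
i=1: (1 + 7) mod 6 = 2
i=2: (2 + 7) mod 6 = 3
i=3: (3 + 3) mod 6 = 0
i=4: (4 + 6) mod 6 = 4
i=5: (5 + 0) mod 6 = 5
Known residues: [0, 2, 3, 4, 5]; need a permutation of 0..5, so missing residue r = 1
Need (0 + s) mod 6 = 1; smallest s = (1 - 0) mod 6 = 1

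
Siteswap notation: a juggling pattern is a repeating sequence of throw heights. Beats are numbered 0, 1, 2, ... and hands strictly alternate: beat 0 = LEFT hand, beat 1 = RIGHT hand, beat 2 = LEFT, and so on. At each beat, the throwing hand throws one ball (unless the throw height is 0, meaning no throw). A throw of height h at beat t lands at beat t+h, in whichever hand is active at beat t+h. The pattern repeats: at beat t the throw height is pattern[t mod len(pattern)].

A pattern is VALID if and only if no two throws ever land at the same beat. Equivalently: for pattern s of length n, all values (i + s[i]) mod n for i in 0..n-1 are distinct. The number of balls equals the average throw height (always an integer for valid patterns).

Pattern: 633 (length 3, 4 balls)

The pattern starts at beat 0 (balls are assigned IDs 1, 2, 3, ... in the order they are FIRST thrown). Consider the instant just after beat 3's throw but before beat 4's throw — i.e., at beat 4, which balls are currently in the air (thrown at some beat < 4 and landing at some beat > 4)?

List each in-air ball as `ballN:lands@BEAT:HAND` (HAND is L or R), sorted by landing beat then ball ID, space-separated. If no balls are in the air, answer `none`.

Answer: ball3:lands@5:R ball1:lands@6:L ball4:lands@9:R

Derivation:
Beat 0 (L): throw ball1 h=6 -> lands@6:L; in-air after throw: [b1@6:L]
Beat 1 (R): throw ball2 h=3 -> lands@4:L; in-air after throw: [b2@4:L b1@6:L]
Beat 2 (L): throw ball3 h=3 -> lands@5:R; in-air after throw: [b2@4:L b3@5:R b1@6:L]
Beat 3 (R): throw ball4 h=6 -> lands@9:R; in-air after throw: [b2@4:L b3@5:R b1@6:L b4@9:R]
Beat 4 (L): throw ball2 h=3 -> lands@7:R; in-air after throw: [b3@5:R b1@6:L b2@7:R b4@9:R]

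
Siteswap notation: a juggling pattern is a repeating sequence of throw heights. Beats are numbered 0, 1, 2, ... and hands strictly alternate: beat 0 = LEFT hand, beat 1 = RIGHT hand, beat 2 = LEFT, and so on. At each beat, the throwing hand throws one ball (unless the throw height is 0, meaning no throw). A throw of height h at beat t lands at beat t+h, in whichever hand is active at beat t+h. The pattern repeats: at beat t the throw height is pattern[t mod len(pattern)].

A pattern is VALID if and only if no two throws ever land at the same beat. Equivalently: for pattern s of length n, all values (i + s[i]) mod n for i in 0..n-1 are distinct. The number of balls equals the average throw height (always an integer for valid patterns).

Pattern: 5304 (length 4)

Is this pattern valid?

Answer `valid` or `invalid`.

i=0: (i + s[i]) mod n = (0 + 5) mod 4 = 1
i=1: (i + s[i]) mod n = (1 + 3) mod 4 = 0
i=2: (i + s[i]) mod n = (2 + 0) mod 4 = 2
i=3: (i + s[i]) mod n = (3 + 4) mod 4 = 3
Residues: [1, 0, 2, 3], distinct: True

Answer: valid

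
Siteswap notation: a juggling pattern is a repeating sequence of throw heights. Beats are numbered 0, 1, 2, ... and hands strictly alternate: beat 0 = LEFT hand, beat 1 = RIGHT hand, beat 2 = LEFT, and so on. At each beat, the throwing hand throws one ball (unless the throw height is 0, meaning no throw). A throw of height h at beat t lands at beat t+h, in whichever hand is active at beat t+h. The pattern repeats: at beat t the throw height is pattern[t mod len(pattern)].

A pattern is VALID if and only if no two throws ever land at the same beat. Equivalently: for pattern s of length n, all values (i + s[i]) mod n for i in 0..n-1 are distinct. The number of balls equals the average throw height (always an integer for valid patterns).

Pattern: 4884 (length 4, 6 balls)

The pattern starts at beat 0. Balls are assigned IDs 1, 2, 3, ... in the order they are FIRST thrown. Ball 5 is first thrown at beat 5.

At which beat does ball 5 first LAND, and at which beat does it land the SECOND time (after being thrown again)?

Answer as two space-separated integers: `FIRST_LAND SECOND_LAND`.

Beat 0 (L): throw ball1 h=4 -> lands@4:L; in-air after throw: [b1@4:L]
Beat 1 (R): throw ball2 h=8 -> lands@9:R; in-air after throw: [b1@4:L b2@9:R]
Beat 2 (L): throw ball3 h=8 -> lands@10:L; in-air after throw: [b1@4:L b2@9:R b3@10:L]
Beat 3 (R): throw ball4 h=4 -> lands@7:R; in-air after throw: [b1@4:L b4@7:R b2@9:R b3@10:L]
Beat 4 (L): throw ball1 h=4 -> lands@8:L; in-air after throw: [b4@7:R b1@8:L b2@9:R b3@10:L]
Beat 5 (R): throw ball5 h=8 -> lands@13:R; in-air after throw: [b4@7:R b1@8:L b2@9:R b3@10:L b5@13:R]
Beat 6 (L): throw ball6 h=8 -> lands@14:L; in-air after throw: [b4@7:R b1@8:L b2@9:R b3@10:L b5@13:R b6@14:L]
Beat 7 (R): throw ball4 h=4 -> lands@11:R; in-air after throw: [b1@8:L b2@9:R b3@10:L b4@11:R b5@13:R b6@14:L]
Beat 8 (L): throw ball1 h=4 -> lands@12:L; in-air after throw: [b2@9:R b3@10:L b4@11:R b1@12:L b5@13:R b6@14:L]
Beat 9 (R): throw ball2 h=8 -> lands@17:R; in-air after throw: [b3@10:L b4@11:R b1@12:L b5@13:R b6@14:L b2@17:R]
Beat 10 (L): throw ball3 h=8 -> lands@18:L; in-air after throw: [b4@11:R b1@12:L b5@13:R b6@14:L b2@17:R b3@18:L]
Beat 11 (R): throw ball4 h=4 -> lands@15:R; in-air after throw: [b1@12:L b5@13:R b6@14:L b4@15:R b2@17:R b3@18:L]
Beat 12 (L): throw ball1 h=4 -> lands@16:L; in-air after throw: [b5@13:R b6@14:L b4@15:R b1@16:L b2@17:R b3@18:L]
Beat 13 (R): throw ball5 h=8 -> lands@21:R; in-air after throw: [b6@14:L b4@15:R b1@16:L b2@17:R b3@18:L b5@21:R]
Beat 14 (L): throw ball6 h=8 -> lands@22:L; in-air after throw: [b4@15:R b1@16:L b2@17:R b3@18:L b5@21:R b6@22:L]
Beat 15 (R): throw ball4 h=4 -> lands@19:R; in-air after throw: [b1@16:L b2@17:R b3@18:L b4@19:R b5@21:R b6@22:L]
Beat 16 (L): throw ball1 h=4 -> lands@20:L; in-air after throw: [b2@17:R b3@18:L b4@19:R b1@20:L b5@21:R b6@22:L]
Beat 17 (R): throw ball2 h=8 -> lands@25:R; in-air after throw: [b3@18:L b4@19:R b1@20:L b5@21:R b6@22:L b2@25:R]
Beat 18 (L): throw ball3 h=8 -> lands@26:L; in-air after throw: [b4@19:R b1@20:L b5@21:R b6@22:L b2@25:R b3@26:L]
Ball 5: thrown@5 h=8 -> first land @13; rethrown@13 h=8 -> second land @21

Answer: 13 21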